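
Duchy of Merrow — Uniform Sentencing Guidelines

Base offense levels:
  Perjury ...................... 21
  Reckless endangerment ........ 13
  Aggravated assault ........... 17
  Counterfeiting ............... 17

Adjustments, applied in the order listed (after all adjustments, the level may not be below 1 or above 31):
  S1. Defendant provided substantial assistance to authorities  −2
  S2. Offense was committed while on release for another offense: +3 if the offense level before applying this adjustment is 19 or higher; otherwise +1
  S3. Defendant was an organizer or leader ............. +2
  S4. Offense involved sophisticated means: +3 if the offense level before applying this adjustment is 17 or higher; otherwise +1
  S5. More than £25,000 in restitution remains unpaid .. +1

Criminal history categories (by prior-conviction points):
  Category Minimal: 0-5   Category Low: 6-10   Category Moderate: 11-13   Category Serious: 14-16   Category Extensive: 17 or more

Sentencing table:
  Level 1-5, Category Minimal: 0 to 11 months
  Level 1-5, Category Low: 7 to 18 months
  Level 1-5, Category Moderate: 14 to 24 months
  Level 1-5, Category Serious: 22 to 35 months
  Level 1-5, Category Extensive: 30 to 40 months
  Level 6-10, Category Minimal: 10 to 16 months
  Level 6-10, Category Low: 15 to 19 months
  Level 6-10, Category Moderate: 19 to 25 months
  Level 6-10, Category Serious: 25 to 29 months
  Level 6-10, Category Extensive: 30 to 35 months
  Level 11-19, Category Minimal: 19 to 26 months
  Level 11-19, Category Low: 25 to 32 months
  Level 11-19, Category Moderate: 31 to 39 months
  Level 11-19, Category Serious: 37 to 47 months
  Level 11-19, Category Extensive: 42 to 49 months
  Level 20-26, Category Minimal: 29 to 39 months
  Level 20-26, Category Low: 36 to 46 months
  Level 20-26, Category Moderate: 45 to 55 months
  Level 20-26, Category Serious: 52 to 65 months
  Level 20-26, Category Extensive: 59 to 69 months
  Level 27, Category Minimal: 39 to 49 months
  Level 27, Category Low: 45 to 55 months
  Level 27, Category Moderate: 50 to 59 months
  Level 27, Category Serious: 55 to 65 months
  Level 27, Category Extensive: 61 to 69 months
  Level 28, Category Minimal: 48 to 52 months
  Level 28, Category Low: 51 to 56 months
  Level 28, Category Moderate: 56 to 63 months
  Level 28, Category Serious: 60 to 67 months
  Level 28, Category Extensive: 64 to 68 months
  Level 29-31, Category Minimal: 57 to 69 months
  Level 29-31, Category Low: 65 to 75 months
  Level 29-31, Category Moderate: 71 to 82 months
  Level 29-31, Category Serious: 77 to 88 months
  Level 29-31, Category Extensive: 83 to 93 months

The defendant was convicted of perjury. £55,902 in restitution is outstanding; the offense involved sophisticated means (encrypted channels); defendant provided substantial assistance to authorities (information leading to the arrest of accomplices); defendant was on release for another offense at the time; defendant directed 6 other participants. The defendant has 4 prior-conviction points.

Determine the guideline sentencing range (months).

48-52 months

Base offense level for perjury: 21.
S1 applies: 21 − 2 = 19.
S2 applies (level before this adjustment is 19 ≥ 19, so +3): 19 + 3 = 22.
S3 applies: 22 + 2 = 24.
S4 applies (level before this adjustment is 24 ≥ 17, so +3): 24 + 3 = 27.
S5 applies: 27 + 1 = 28.
Final offense level: 28.
Criminal history: 4 prior points → Category Minimal (0-5).
Level 28 falls in the 28 band.
Grid: Level 28 × Category Minimal = 48-52 months.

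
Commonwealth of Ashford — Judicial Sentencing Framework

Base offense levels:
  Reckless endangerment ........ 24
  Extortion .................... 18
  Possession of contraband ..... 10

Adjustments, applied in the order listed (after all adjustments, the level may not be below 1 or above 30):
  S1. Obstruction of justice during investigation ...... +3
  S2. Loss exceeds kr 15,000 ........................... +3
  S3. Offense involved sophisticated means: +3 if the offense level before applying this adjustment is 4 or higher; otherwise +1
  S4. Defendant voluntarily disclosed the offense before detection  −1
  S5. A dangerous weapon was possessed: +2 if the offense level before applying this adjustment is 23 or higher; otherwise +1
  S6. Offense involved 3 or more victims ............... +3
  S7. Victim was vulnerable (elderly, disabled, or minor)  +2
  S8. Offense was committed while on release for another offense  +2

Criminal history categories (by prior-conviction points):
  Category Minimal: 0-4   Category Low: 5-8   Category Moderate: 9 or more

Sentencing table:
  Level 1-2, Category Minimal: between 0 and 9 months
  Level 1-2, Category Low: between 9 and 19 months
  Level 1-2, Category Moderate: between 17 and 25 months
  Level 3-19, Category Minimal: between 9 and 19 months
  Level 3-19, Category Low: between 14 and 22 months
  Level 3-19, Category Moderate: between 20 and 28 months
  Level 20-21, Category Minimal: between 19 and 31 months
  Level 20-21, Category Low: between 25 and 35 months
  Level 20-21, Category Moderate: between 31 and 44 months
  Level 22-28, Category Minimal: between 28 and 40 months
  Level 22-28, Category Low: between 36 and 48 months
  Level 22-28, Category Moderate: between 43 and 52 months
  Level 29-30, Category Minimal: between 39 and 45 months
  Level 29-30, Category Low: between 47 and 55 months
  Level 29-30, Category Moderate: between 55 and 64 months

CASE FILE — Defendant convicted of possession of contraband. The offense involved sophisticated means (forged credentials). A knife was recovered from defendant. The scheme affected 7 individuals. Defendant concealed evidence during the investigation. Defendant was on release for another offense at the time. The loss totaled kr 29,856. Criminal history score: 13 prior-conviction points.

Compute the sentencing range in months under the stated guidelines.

43-52 months

Base offense level for possession of contraband: 10.
S1 applies: 10 + 3 = 13.
S2 applies: 13 + 3 = 16.
S3 applies (level before this adjustment is 16 ≥ 4, so +3): 16 + 3 = 19.
S4 does not apply.
S5 applies (level before this adjustment is 19 < 23, so +1): 19 + 1 = 20.
S6 applies: 20 + 3 = 23.
S7 does not apply.
S8 applies: 23 + 2 = 25.
Final offense level: 25.
Criminal history: 13 prior points → Category Moderate (9+).
Level 25 falls in the 22-28 band.
Grid: Level 22-28 × Category Moderate = 43-52 months.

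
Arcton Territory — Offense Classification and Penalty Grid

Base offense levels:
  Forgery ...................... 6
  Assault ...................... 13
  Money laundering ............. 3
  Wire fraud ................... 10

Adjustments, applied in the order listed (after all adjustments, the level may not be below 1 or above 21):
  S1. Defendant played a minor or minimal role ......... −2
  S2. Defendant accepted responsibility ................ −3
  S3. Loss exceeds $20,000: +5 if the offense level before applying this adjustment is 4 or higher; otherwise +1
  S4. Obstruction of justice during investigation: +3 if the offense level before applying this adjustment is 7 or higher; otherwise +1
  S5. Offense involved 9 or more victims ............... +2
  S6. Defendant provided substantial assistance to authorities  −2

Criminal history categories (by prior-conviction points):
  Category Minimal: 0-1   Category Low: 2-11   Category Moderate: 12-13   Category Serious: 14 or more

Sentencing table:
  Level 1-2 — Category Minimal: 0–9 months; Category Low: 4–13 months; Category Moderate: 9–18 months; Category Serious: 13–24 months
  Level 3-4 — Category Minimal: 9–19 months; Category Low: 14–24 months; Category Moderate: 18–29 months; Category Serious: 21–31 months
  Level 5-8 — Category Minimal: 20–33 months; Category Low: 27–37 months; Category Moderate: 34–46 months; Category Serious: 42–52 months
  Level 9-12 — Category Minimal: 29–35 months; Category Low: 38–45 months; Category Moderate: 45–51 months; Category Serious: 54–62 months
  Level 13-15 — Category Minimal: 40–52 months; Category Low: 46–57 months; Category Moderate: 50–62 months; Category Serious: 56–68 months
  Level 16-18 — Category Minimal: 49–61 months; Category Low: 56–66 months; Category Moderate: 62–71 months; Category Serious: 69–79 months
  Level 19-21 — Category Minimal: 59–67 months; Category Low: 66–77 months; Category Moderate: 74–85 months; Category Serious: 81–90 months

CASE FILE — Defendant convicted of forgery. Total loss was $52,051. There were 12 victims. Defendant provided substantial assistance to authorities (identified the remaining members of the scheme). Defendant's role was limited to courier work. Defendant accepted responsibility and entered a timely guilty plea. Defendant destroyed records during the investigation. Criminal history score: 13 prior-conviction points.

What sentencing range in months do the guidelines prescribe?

Base offense level for forgery: 6.
S1 applies: 6 − 2 = 4.
S2 applies: 4 − 3 = 1.
S3 applies (level before this adjustment is 1 < 4, so +1): 1 + 1 = 2.
S4 applies (level before this adjustment is 2 < 7, so +1): 2 + 1 = 3.
S5 applies: 3 + 2 = 5.
S6 applies: 5 − 2 = 3.
Final offense level: 3.
Criminal history: 13 prior points → Category Moderate (12-13).
Level 3 falls in the 3-4 band.
Grid: Level 3-4 × Category Moderate = 18-29 months.

18-29 months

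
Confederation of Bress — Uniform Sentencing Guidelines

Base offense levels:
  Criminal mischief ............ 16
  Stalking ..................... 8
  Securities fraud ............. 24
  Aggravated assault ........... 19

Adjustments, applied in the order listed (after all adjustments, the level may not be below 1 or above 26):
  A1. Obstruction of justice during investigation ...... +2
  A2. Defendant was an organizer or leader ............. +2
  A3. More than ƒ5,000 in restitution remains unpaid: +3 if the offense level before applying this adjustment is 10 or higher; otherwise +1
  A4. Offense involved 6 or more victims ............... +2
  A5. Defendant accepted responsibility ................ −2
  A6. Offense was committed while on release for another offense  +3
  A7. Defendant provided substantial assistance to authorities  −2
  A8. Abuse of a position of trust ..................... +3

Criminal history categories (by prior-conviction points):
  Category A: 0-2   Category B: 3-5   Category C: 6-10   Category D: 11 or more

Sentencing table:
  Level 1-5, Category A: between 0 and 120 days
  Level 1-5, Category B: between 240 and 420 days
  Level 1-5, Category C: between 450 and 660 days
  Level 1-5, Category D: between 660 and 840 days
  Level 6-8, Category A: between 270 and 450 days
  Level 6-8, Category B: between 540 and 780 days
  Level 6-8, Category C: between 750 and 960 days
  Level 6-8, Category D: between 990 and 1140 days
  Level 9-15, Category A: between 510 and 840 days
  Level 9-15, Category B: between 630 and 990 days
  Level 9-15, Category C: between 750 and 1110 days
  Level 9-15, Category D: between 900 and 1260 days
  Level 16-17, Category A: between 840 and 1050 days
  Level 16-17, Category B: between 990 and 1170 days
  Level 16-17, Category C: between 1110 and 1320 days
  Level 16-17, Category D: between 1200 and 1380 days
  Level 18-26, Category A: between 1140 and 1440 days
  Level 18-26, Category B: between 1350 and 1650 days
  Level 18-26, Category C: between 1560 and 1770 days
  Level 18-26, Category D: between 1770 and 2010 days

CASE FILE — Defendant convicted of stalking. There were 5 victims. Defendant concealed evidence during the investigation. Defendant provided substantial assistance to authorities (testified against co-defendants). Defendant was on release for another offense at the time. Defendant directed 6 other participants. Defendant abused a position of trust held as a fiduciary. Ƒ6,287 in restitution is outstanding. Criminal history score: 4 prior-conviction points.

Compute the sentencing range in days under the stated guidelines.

Base offense level for stalking: 8.
A1 applies: 8 + 2 = 10.
A2 applies: 10 + 2 = 12.
A3 applies (level before this adjustment is 12 ≥ 10, so +3): 12 + 3 = 15.
A4 does not apply.
A5 does not apply.
A6 applies: 15 + 3 = 18.
A7 applies: 18 − 2 = 16.
A8 applies: 16 + 3 = 19.
Final offense level: 19.
Criminal history: 4 prior points → Category B (3-5).
Level 19 falls in the 18-26 band.
Grid: Level 18-26 × Category B = 1350-1650 days.

1350-1650 days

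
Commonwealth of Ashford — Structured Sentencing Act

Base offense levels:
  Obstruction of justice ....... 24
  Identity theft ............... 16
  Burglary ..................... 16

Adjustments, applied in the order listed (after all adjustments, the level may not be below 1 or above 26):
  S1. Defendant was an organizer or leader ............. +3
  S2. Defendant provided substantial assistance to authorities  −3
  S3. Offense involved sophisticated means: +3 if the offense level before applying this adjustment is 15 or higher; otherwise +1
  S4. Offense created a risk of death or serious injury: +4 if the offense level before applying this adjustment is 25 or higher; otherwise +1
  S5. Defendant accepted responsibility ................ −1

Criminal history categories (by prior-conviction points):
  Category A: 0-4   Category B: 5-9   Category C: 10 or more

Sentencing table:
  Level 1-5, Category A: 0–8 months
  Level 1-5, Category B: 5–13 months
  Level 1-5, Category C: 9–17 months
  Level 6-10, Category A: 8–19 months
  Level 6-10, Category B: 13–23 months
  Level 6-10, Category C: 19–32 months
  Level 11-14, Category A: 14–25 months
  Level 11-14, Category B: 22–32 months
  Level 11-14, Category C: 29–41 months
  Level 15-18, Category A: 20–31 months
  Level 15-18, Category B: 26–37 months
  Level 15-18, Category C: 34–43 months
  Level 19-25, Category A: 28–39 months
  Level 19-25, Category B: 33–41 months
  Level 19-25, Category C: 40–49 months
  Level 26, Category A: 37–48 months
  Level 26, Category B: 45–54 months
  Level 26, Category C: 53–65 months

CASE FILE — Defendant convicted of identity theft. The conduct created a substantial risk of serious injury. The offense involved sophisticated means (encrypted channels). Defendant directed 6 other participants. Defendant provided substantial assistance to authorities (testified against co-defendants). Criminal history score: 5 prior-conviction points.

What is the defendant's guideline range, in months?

Base offense level for identity theft: 16.
S1 applies: 16 + 3 = 19.
S2 applies: 19 − 3 = 16.
S3 applies (level before this adjustment is 16 ≥ 15, so +3): 16 + 3 = 19.
S4 applies (level before this adjustment is 19 < 25, so +1): 19 + 1 = 20.
S5 does not apply.
Final offense level: 20.
Criminal history: 5 prior points → Category B (5-9).
Level 20 falls in the 19-25 band.
Grid: Level 19-25 × Category B = 33-41 months.

33-41 months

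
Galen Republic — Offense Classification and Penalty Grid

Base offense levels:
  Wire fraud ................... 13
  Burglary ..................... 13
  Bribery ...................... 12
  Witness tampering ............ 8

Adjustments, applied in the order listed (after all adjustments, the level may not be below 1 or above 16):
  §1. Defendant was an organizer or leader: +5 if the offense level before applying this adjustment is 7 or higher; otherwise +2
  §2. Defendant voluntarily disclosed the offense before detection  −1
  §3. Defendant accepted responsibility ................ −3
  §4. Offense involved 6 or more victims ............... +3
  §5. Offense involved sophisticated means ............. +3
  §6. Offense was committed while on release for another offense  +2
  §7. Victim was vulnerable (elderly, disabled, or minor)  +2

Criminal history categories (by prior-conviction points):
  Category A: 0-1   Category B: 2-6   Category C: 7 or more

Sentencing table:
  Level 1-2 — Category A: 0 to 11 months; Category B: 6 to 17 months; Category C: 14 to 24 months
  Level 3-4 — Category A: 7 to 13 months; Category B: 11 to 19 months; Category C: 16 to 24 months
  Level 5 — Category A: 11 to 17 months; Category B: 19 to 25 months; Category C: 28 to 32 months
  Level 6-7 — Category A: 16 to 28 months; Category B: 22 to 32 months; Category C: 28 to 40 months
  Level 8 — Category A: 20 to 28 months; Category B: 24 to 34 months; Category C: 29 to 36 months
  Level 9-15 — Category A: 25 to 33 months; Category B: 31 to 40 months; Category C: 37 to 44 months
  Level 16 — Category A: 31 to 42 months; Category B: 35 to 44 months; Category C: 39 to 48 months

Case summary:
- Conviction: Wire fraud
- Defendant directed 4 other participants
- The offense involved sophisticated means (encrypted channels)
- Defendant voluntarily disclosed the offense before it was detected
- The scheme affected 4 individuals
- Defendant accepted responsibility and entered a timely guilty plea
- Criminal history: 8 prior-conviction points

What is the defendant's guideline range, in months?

Base offense level for wire fraud: 13.
§1 applies (level before this adjustment is 13 ≥ 7, so +5): 13 + 5 = 18.
§2 applies: 18 − 1 = 17.
§3 applies: 17 − 3 = 14.
§5 applies: 14 + 3 = 17.
§7 does not apply.
Level 17 exceeds the maximum of 16; capped at 16.
Final offense level: 16.
Criminal history: 8 prior points → Category C (7+).
Level 16 falls in the 16 band.
Grid: Level 16 × Category C = 39-48 months.

39-48 months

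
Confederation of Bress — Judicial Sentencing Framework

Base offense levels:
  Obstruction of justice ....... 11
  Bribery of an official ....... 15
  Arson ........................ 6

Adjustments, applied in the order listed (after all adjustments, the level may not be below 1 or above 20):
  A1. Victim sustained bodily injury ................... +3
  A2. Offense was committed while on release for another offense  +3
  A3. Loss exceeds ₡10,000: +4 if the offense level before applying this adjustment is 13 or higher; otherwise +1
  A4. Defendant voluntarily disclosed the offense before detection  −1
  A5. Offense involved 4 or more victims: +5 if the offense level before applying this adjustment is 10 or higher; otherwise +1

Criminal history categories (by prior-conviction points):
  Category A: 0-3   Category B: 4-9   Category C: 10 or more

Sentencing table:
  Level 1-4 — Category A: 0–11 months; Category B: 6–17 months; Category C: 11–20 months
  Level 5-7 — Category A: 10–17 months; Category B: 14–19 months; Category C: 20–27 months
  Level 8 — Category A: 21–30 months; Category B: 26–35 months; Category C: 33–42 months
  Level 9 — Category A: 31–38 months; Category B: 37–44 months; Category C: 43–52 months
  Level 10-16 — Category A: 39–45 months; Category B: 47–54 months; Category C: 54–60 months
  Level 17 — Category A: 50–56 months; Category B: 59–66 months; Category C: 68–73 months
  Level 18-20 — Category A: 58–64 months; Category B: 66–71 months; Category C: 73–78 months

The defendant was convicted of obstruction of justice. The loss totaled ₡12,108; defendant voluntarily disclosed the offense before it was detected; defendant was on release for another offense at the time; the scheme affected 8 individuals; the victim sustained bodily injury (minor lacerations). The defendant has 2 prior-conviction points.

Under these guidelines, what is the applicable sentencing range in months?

Base offense level for obstruction of justice: 11.
A1 applies: 11 + 3 = 14.
A2 applies: 14 + 3 = 17.
A3 applies (level before this adjustment is 17 ≥ 13, so +4): 17 + 4 = 21.
A4 applies: 21 − 1 = 20.
A5 applies (level before this adjustment is 20 ≥ 10, so +5): 20 + 5 = 25.
Level 25 exceeds the maximum of 20; capped at 20.
Final offense level: 20.
Criminal history: 2 prior points → Category A (0-3).
Level 20 falls in the 18-20 band.
Grid: Level 18-20 × Category A = 58-64 months.

58-64 months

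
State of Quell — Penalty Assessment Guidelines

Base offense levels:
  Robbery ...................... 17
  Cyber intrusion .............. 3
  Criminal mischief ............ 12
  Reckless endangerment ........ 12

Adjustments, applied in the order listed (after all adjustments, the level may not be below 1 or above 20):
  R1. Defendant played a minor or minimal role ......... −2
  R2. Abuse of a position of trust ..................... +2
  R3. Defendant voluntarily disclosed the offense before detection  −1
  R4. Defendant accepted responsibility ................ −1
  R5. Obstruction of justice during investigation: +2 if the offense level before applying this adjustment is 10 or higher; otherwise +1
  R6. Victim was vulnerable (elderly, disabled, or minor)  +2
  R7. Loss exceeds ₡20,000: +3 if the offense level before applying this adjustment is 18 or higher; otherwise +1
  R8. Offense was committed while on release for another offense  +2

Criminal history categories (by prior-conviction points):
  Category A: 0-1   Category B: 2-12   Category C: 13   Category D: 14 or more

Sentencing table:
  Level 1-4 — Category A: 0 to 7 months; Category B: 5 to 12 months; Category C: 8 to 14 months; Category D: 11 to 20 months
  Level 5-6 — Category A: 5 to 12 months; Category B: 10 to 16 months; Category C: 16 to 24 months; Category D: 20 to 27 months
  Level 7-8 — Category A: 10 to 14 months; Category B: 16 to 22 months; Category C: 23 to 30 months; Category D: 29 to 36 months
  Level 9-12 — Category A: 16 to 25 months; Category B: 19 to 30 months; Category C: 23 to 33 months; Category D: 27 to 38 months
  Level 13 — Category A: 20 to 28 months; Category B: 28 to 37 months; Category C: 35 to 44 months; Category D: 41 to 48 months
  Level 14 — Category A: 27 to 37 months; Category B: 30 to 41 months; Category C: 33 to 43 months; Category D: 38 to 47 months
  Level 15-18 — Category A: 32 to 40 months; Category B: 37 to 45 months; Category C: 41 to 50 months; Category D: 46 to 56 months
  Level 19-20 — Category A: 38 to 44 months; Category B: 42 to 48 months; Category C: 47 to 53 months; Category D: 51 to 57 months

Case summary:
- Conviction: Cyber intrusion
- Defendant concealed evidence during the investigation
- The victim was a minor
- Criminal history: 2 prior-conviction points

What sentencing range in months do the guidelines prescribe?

Base offense level for cyber intrusion: 3.
R2 does not apply.
R3 does not apply.
R5 applies (level before this adjustment is 3 < 10, so +1): 3 + 1 = 4.
R6 applies: 4 + 2 = 6.
R8 does not apply.
Final offense level: 6.
Criminal history: 2 prior points → Category B (2-12).
Level 6 falls in the 5-6 band.
Grid: Level 5-6 × Category B = 10-16 months.

10-16 months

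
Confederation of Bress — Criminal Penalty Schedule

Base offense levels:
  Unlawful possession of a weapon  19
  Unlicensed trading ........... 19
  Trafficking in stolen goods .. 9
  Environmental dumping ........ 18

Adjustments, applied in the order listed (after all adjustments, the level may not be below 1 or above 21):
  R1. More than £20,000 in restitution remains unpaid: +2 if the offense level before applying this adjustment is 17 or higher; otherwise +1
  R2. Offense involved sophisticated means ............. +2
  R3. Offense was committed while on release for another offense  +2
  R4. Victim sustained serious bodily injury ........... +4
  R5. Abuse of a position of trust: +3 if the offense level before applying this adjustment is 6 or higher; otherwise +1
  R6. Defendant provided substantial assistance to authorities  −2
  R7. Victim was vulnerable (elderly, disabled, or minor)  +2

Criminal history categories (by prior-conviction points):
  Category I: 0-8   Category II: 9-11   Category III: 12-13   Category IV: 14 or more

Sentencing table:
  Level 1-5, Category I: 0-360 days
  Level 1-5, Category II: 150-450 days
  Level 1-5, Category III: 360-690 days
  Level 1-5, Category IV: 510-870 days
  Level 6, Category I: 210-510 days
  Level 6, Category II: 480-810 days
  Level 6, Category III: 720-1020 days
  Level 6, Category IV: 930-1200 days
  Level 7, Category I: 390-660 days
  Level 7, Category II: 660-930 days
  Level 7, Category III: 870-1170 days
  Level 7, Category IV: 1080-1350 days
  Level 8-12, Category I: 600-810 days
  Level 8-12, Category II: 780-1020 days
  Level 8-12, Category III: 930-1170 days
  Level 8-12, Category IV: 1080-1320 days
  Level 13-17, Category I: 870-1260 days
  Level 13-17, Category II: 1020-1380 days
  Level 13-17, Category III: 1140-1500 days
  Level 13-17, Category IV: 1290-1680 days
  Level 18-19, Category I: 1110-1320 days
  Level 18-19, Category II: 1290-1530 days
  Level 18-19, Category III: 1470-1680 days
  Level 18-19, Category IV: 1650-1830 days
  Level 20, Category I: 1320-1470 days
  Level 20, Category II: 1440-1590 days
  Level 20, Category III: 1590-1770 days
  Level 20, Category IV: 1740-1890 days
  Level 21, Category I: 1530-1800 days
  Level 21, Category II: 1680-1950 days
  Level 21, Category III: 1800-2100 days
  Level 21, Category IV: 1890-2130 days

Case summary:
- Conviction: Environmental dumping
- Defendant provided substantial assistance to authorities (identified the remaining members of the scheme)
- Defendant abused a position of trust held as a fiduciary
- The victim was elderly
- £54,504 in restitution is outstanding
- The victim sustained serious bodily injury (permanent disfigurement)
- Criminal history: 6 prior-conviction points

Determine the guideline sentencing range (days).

Base offense level for environmental dumping: 18.
R1 applies (level before this adjustment is 18 ≥ 17, so +2): 18 + 2 = 20.
R2 does not apply.
R4 applies: 20 + 4 = 24.
R5 applies (level before this adjustment is 24 ≥ 6, so +3): 24 + 3 = 27.
R6 applies: 27 − 2 = 25.
R7 applies: 25 + 2 = 27.
Level 27 exceeds the maximum of 21; capped at 21.
Final offense level: 21.
Criminal history: 6 prior points → Category I (0-8).
Level 21 falls in the 21 band.
Grid: Level 21 × Category I = 1530-1800 days.

1530-1800 days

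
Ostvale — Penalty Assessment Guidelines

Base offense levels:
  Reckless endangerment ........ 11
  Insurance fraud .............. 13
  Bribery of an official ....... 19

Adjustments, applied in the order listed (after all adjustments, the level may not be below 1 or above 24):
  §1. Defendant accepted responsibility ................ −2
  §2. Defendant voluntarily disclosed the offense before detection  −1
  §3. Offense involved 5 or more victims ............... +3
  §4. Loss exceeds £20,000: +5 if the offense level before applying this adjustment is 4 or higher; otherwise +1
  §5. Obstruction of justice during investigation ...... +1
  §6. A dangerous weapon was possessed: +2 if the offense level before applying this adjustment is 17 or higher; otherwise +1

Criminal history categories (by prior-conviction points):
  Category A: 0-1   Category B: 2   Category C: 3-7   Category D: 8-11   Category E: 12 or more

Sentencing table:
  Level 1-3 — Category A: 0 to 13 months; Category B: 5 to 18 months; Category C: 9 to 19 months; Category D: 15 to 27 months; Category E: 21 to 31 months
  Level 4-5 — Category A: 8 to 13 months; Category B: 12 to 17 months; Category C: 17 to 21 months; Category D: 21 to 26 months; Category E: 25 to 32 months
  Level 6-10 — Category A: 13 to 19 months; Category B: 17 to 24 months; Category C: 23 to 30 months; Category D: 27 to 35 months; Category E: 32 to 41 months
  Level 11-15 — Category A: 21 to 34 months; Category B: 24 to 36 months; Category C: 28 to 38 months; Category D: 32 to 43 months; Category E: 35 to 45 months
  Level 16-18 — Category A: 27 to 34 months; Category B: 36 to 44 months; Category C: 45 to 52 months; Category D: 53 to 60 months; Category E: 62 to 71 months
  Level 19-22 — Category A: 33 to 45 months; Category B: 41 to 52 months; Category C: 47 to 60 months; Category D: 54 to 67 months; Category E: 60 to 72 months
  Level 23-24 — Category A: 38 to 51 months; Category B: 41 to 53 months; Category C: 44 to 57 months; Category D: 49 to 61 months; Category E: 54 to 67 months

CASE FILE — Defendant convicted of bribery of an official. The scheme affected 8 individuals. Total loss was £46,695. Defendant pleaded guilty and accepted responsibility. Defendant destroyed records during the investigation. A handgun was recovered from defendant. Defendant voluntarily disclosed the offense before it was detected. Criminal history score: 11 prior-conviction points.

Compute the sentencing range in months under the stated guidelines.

Base offense level for bribery of an official: 19.
§1 applies: 19 − 2 = 17.
§2 applies: 17 − 1 = 16.
§3 applies: 16 + 3 = 19.
§4 applies (level before this adjustment is 19 ≥ 4, so +5): 19 + 5 = 24.
§5 applies: 24 + 1 = 25.
§6 applies (level before this adjustment is 25 ≥ 17, so +2): 25 + 2 = 27.
Level 27 exceeds the maximum of 24; capped at 24.
Final offense level: 24.
Criminal history: 11 prior points → Category D (8-11).
Level 24 falls in the 23-24 band.
Grid: Level 23-24 × Category D = 49-61 months.

49-61 months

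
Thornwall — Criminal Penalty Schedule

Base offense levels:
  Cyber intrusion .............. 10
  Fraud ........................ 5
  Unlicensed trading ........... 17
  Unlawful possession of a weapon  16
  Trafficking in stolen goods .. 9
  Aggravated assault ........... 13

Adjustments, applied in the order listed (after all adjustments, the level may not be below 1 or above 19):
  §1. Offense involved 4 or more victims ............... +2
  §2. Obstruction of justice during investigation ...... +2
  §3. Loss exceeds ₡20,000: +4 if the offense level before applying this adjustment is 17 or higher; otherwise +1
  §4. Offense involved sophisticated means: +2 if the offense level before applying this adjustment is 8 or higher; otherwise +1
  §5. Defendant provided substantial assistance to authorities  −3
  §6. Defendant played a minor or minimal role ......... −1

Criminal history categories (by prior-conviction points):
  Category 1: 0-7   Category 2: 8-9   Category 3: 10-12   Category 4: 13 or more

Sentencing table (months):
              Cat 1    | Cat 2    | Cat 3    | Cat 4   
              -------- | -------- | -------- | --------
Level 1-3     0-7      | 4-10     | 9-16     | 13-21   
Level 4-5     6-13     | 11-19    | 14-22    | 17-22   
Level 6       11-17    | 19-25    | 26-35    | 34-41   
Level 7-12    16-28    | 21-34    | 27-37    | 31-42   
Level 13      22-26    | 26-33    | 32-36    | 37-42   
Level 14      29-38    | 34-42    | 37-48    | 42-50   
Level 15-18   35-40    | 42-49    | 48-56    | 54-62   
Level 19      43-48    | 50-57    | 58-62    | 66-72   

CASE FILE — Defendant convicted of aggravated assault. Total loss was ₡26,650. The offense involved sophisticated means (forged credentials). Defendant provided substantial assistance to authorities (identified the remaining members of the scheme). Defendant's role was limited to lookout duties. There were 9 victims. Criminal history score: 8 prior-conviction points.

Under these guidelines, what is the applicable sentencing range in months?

34-42 months

Base offense level for aggravated assault: 13.
§1 applies: 13 + 2 = 15.
§2 does not apply.
§3 applies (level before this adjustment is 15 < 17, so +1): 15 + 1 = 16.
§4 applies (level before this adjustment is 16 ≥ 8, so +2): 16 + 2 = 18.
§5 applies: 18 − 3 = 15.
§6 applies: 15 − 1 = 14.
Final offense level: 14.
Criminal history: 8 prior points → Category 2 (8-9).
Level 14 falls in the 14 band.
Grid: Level 14 × Category 2 = 34-42 months.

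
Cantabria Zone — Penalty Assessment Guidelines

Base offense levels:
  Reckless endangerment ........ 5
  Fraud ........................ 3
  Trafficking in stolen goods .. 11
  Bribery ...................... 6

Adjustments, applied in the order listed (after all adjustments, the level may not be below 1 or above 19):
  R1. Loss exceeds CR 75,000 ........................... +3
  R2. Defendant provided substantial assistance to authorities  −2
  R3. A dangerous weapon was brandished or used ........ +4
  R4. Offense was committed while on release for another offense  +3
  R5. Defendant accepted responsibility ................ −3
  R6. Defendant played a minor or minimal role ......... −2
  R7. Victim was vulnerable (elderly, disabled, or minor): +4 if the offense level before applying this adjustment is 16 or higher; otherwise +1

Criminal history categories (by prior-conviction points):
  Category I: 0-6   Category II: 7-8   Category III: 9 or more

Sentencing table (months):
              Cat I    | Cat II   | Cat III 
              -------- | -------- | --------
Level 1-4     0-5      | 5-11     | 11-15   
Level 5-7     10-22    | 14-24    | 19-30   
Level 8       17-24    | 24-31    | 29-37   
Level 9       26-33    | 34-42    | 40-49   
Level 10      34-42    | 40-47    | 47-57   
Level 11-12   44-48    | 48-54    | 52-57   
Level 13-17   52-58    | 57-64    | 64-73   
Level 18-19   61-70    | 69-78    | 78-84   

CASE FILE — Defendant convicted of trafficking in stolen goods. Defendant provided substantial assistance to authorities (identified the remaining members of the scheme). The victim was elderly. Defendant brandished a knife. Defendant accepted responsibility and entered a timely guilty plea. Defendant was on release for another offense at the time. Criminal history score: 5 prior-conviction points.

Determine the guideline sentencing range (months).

52-58 months

Base offense level for trafficking in stolen goods: 11.
R1 does not apply.
R2 applies: 11 − 2 = 9.
R3 applies: 9 + 4 = 13.
R4 applies: 13 + 3 = 16.
R5 applies: 16 − 3 = 13.
R7 applies (level before this adjustment is 13 < 16, so +1): 13 + 1 = 14.
Final offense level: 14.
Criminal history: 5 prior points → Category I (0-6).
Level 14 falls in the 13-17 band.
Grid: Level 13-17 × Category I = 52-58 months.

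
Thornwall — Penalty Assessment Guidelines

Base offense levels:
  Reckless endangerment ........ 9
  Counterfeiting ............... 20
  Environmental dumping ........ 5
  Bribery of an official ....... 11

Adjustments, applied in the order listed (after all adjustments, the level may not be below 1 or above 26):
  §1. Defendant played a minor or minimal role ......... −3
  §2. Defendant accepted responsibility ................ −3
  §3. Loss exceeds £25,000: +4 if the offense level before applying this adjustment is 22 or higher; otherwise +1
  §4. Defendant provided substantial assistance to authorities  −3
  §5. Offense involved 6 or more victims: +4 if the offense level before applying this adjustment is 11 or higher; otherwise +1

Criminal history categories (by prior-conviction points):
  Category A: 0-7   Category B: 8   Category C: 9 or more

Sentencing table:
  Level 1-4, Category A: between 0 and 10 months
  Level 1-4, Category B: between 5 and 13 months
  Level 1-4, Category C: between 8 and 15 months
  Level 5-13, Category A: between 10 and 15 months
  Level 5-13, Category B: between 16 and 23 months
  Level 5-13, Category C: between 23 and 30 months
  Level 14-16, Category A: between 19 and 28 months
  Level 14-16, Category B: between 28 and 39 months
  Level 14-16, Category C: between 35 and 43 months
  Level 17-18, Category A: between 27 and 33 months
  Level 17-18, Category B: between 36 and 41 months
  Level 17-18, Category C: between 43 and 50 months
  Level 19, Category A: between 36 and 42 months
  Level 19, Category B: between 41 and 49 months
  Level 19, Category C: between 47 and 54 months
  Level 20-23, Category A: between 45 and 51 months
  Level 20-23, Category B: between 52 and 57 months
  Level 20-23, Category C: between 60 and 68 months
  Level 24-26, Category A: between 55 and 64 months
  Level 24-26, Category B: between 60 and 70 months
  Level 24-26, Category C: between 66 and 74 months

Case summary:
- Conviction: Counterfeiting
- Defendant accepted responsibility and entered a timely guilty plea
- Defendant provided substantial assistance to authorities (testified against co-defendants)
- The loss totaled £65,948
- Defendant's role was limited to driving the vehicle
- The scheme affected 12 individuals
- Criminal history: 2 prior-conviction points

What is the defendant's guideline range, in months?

Base offense level for counterfeiting: 20.
§1 applies: 20 − 3 = 17.
§2 applies: 17 − 3 = 14.
§3 applies (level before this adjustment is 14 < 22, so +1): 14 + 1 = 15.
§4 applies: 15 − 3 = 12.
§5 applies (level before this adjustment is 12 ≥ 11, so +4): 12 + 4 = 16.
Final offense level: 16.
Criminal history: 2 prior points → Category A (0-7).
Level 16 falls in the 14-16 band.
Grid: Level 14-16 × Category A = 19-28 months.

19-28 months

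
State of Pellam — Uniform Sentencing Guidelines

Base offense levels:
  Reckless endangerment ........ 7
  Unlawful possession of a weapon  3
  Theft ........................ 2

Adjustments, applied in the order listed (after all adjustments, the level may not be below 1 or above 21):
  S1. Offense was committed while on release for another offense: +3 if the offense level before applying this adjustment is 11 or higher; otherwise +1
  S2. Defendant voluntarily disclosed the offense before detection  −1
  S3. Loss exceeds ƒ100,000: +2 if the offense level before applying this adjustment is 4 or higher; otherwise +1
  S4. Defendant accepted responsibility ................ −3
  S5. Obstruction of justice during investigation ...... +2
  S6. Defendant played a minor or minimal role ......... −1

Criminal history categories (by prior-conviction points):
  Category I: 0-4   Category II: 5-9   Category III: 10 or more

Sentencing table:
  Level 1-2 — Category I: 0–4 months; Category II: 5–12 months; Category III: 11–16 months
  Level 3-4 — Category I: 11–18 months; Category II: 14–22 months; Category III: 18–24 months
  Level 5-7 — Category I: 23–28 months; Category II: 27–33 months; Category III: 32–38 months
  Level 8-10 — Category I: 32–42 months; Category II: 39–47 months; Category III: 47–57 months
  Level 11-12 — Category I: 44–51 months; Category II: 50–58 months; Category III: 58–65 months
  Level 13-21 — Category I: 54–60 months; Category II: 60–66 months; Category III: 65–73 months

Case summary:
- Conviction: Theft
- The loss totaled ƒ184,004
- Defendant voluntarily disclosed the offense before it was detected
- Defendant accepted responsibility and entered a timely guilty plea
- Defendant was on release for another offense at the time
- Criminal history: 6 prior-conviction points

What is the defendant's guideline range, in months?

5-12 months

Base offense level for theft: 2.
S1 applies (level before this adjustment is 2 < 11, so +1): 2 + 1 = 3.
S2 applies: 3 − 1 = 2.
S3 applies (level before this adjustment is 2 < 4, so +1): 2 + 1 = 3.
S4 applies: 3 − 3 = 0.
Level 0 is below the minimum of 1; floored at 1.
Final offense level: 1.
Criminal history: 6 prior points → Category II (5-9).
Level 1 falls in the 1-2 band.
Grid: Level 1-2 × Category II = 5-12 months.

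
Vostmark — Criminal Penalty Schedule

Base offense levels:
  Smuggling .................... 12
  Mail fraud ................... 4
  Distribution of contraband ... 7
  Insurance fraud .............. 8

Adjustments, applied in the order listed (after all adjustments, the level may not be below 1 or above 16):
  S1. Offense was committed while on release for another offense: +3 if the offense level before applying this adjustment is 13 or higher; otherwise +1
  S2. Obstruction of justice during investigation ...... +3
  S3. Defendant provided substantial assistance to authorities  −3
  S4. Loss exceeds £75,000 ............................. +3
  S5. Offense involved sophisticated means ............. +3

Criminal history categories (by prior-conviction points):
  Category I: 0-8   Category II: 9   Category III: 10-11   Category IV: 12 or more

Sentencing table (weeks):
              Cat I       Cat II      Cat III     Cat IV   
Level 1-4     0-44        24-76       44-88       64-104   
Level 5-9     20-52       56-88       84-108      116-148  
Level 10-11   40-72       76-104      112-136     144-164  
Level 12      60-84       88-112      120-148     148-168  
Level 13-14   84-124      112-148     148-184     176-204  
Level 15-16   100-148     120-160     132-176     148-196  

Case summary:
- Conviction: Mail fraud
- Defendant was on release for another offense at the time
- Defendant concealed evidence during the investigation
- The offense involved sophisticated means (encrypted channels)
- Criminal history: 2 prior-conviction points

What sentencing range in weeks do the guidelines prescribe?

Base offense level for mail fraud: 4.
S1 applies (level before this adjustment is 4 < 13, so +1): 4 + 1 = 5.
S2 applies: 5 + 3 = 8.
S5 applies: 8 + 3 = 11.
Final offense level: 11.
Criminal history: 2 prior points → Category I (0-8).
Level 11 falls in the 10-11 band.
Grid: Level 10-11 × Category I = 40-72 weeks.

40-72 weeks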